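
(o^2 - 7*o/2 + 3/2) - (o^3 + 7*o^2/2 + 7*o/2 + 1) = -o^3 - 5*o^2/2 - 7*o + 1/2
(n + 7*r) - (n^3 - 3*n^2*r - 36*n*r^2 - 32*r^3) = -n^3 + 3*n^2*r + 36*n*r^2 + n + 32*r^3 + 7*r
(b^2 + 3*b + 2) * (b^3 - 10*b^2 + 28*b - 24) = b^5 - 7*b^4 + 40*b^2 - 16*b - 48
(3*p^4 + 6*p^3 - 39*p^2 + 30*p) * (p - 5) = 3*p^5 - 9*p^4 - 69*p^3 + 225*p^2 - 150*p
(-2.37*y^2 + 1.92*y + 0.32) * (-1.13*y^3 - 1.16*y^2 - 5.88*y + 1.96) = 2.6781*y^5 + 0.579600000000001*y^4 + 11.3468*y^3 - 16.306*y^2 + 1.8816*y + 0.6272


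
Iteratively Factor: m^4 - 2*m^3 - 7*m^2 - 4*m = (m + 1)*(m^3 - 3*m^2 - 4*m) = m*(m + 1)*(m^2 - 3*m - 4) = m*(m + 1)^2*(m - 4)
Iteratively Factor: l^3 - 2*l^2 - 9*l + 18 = (l + 3)*(l^2 - 5*l + 6) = (l - 3)*(l + 3)*(l - 2)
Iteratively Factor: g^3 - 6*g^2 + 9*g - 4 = (g - 4)*(g^2 - 2*g + 1) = (g - 4)*(g - 1)*(g - 1)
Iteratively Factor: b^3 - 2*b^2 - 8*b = (b + 2)*(b^2 - 4*b) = b*(b + 2)*(b - 4)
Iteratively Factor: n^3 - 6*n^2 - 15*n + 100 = (n - 5)*(n^2 - n - 20) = (n - 5)*(n + 4)*(n - 5)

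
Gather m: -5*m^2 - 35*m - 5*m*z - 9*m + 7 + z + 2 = -5*m^2 + m*(-5*z - 44) + z + 9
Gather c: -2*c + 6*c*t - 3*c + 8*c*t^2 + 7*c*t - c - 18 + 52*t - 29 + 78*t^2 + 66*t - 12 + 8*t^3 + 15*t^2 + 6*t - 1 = c*(8*t^2 + 13*t - 6) + 8*t^3 + 93*t^2 + 124*t - 60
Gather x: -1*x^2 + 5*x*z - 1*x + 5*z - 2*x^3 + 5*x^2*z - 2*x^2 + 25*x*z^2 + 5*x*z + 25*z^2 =-2*x^3 + x^2*(5*z - 3) + x*(25*z^2 + 10*z - 1) + 25*z^2 + 5*z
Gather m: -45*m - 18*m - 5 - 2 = -63*m - 7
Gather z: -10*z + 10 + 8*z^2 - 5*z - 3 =8*z^2 - 15*z + 7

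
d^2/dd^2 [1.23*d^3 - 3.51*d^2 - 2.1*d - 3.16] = 7.38*d - 7.02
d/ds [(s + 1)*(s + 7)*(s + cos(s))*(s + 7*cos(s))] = -(s + 1)*(s + 7)*(s + cos(s))*(7*sin(s) - 1) - (s + 1)*(s + 7)*(s + 7*cos(s))*(sin(s) - 1) + (s + 1)*(s + cos(s))*(s + 7*cos(s)) + (s + 7)*(s + cos(s))*(s + 7*cos(s))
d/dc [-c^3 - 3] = -3*c^2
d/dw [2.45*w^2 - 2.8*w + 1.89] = 4.9*w - 2.8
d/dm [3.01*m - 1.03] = 3.01000000000000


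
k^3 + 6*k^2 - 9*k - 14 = (k - 2)*(k + 1)*(k + 7)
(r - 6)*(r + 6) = r^2 - 36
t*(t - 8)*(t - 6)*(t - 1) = t^4 - 15*t^3 + 62*t^2 - 48*t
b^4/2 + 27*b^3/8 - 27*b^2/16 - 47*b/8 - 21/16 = (b/2 + 1/2)*(b - 3/2)*(b + 1/4)*(b + 7)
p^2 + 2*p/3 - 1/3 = (p - 1/3)*(p + 1)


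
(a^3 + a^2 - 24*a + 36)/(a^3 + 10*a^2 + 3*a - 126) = (a - 2)/(a + 7)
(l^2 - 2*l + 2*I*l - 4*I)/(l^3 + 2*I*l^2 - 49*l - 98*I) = (l - 2)/(l^2 - 49)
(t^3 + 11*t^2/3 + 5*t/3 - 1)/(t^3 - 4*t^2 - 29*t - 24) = (t - 1/3)/(t - 8)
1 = 1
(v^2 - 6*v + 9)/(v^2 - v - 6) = (v - 3)/(v + 2)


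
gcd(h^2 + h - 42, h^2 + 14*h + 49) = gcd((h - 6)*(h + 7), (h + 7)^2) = h + 7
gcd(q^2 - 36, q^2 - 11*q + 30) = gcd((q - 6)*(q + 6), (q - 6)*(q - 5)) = q - 6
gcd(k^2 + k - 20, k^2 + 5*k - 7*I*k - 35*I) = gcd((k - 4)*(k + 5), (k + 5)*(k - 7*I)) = k + 5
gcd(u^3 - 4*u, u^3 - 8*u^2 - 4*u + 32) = u^2 - 4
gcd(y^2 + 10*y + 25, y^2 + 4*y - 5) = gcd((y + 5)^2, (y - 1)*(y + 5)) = y + 5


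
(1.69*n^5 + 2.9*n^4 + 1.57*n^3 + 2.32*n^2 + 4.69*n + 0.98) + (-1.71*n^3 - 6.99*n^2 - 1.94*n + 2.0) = 1.69*n^5 + 2.9*n^4 - 0.14*n^3 - 4.67*n^2 + 2.75*n + 2.98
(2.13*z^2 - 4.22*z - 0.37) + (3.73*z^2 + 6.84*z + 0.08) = 5.86*z^2 + 2.62*z - 0.29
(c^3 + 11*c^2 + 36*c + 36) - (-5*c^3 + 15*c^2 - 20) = 6*c^3 - 4*c^2 + 36*c + 56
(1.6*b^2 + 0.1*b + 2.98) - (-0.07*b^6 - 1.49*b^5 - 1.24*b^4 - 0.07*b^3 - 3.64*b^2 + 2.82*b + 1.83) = 0.07*b^6 + 1.49*b^5 + 1.24*b^4 + 0.07*b^3 + 5.24*b^2 - 2.72*b + 1.15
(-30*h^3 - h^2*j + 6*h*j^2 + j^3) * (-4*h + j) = 120*h^4 - 26*h^3*j - 25*h^2*j^2 + 2*h*j^3 + j^4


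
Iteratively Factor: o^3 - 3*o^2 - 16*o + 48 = (o + 4)*(o^2 - 7*o + 12) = (o - 3)*(o + 4)*(o - 4)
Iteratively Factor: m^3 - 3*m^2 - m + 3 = (m - 1)*(m^2 - 2*m - 3) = (m - 1)*(m + 1)*(m - 3)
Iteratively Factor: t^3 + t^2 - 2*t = (t + 2)*(t^2 - t) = (t - 1)*(t + 2)*(t)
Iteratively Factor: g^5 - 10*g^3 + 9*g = (g + 1)*(g^4 - g^3 - 9*g^2 + 9*g) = g*(g + 1)*(g^3 - g^2 - 9*g + 9) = g*(g + 1)*(g + 3)*(g^2 - 4*g + 3) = g*(g - 1)*(g + 1)*(g + 3)*(g - 3)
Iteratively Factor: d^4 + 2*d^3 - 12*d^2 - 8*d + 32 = (d + 4)*(d^3 - 2*d^2 - 4*d + 8) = (d + 2)*(d + 4)*(d^2 - 4*d + 4) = (d - 2)*(d + 2)*(d + 4)*(d - 2)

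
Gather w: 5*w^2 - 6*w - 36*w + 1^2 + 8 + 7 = 5*w^2 - 42*w + 16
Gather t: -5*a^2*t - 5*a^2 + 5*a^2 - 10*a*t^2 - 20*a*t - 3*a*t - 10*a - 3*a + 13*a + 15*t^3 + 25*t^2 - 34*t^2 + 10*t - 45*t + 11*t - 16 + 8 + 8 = 15*t^3 + t^2*(-10*a - 9) + t*(-5*a^2 - 23*a - 24)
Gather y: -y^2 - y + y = -y^2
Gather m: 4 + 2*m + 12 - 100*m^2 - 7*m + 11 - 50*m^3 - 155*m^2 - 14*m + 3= -50*m^3 - 255*m^2 - 19*m + 30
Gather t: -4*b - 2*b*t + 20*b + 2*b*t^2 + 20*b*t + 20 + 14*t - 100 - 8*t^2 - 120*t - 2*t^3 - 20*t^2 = 16*b - 2*t^3 + t^2*(2*b - 28) + t*(18*b - 106) - 80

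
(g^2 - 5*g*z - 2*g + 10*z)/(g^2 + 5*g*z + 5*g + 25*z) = (g^2 - 5*g*z - 2*g + 10*z)/(g^2 + 5*g*z + 5*g + 25*z)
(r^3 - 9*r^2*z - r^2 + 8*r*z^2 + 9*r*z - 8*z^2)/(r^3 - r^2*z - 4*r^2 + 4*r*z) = (r^2 - 8*r*z - r + 8*z)/(r*(r - 4))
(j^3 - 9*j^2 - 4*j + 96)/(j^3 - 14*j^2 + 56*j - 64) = (j + 3)/(j - 2)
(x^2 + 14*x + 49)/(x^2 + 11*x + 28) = (x + 7)/(x + 4)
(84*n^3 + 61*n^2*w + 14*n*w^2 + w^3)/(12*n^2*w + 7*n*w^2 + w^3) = (7*n + w)/w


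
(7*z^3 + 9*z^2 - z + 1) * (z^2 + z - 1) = 7*z^5 + 16*z^4 + z^3 - 9*z^2 + 2*z - 1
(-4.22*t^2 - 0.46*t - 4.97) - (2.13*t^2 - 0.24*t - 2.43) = -6.35*t^2 - 0.22*t - 2.54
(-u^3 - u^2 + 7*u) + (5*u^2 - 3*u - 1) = -u^3 + 4*u^2 + 4*u - 1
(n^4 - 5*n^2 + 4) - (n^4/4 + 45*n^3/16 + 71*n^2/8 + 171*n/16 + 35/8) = 3*n^4/4 - 45*n^3/16 - 111*n^2/8 - 171*n/16 - 3/8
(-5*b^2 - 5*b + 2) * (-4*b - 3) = 20*b^3 + 35*b^2 + 7*b - 6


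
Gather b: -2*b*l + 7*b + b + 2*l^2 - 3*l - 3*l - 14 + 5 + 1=b*(8 - 2*l) + 2*l^2 - 6*l - 8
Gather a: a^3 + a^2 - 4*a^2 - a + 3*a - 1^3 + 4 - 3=a^3 - 3*a^2 + 2*a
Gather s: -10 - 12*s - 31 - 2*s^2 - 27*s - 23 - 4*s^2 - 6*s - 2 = -6*s^2 - 45*s - 66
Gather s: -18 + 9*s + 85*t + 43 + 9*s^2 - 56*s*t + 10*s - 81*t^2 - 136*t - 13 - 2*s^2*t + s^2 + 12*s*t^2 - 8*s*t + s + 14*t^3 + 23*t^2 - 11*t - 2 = s^2*(10 - 2*t) + s*(12*t^2 - 64*t + 20) + 14*t^3 - 58*t^2 - 62*t + 10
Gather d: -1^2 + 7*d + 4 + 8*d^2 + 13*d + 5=8*d^2 + 20*d + 8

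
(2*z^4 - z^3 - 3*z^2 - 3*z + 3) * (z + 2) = 2*z^5 + 3*z^4 - 5*z^3 - 9*z^2 - 3*z + 6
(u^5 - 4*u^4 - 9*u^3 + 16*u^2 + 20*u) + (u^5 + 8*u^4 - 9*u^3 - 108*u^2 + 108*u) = 2*u^5 + 4*u^4 - 18*u^3 - 92*u^2 + 128*u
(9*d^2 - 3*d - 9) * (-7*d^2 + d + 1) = -63*d^4 + 30*d^3 + 69*d^2 - 12*d - 9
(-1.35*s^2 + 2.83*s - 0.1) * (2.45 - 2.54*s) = 3.429*s^3 - 10.4957*s^2 + 7.1875*s - 0.245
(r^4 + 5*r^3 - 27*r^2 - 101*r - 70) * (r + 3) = r^5 + 8*r^4 - 12*r^3 - 182*r^2 - 373*r - 210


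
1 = 1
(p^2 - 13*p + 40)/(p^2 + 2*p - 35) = (p - 8)/(p + 7)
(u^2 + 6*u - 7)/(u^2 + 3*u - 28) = (u - 1)/(u - 4)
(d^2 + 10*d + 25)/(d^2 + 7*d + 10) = (d + 5)/(d + 2)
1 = 1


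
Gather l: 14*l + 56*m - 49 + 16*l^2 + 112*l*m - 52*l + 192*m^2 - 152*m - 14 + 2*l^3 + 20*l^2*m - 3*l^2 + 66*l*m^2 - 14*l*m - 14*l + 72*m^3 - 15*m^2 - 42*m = 2*l^3 + l^2*(20*m + 13) + l*(66*m^2 + 98*m - 52) + 72*m^3 + 177*m^2 - 138*m - 63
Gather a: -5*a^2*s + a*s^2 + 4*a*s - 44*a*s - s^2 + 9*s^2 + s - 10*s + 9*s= -5*a^2*s + a*(s^2 - 40*s) + 8*s^2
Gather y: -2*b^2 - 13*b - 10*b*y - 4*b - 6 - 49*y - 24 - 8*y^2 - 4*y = -2*b^2 - 17*b - 8*y^2 + y*(-10*b - 53) - 30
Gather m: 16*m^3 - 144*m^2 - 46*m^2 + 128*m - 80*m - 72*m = 16*m^3 - 190*m^2 - 24*m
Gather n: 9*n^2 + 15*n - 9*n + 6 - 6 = 9*n^2 + 6*n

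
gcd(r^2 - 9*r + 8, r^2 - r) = r - 1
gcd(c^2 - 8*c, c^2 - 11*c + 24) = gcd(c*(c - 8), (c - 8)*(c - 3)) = c - 8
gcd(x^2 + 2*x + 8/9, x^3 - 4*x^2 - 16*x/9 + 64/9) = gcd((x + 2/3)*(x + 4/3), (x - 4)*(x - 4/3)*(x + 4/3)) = x + 4/3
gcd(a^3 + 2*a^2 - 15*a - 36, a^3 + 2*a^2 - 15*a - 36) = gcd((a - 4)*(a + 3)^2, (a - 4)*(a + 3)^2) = a^3 + 2*a^2 - 15*a - 36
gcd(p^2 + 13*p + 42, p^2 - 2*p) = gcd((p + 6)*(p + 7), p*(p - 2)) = 1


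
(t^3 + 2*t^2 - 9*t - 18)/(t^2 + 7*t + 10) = (t^2 - 9)/(t + 5)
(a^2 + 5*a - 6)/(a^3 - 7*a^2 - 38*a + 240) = (a - 1)/(a^2 - 13*a + 40)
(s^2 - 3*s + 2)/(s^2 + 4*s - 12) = (s - 1)/(s + 6)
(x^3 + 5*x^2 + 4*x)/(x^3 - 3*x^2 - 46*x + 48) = x*(x^2 + 5*x + 4)/(x^3 - 3*x^2 - 46*x + 48)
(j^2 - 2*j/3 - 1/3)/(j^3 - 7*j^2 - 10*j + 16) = (j + 1/3)/(j^2 - 6*j - 16)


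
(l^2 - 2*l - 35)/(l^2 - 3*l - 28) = (l + 5)/(l + 4)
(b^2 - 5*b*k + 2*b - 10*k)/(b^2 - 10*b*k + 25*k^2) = (b + 2)/(b - 5*k)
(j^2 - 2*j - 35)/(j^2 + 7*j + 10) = (j - 7)/(j + 2)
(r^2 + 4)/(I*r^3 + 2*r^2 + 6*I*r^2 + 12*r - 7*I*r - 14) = (-I*r + 2)/(r^2 + 6*r - 7)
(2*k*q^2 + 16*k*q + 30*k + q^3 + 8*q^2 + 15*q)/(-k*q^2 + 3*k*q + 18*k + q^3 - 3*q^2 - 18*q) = (2*k*q + 10*k + q^2 + 5*q)/(-k*q + 6*k + q^2 - 6*q)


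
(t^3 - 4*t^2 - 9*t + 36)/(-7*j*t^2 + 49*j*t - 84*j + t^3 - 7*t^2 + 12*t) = (t + 3)/(-7*j + t)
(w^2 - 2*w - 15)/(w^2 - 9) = (w - 5)/(w - 3)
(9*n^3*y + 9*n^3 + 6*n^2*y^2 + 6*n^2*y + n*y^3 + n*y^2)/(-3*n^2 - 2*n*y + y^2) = n*(9*n^2*y + 9*n^2 + 6*n*y^2 + 6*n*y + y^3 + y^2)/(-3*n^2 - 2*n*y + y^2)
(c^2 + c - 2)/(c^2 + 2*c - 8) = (c^2 + c - 2)/(c^2 + 2*c - 8)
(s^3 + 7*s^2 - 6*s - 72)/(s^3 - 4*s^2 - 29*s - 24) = (-s^3 - 7*s^2 + 6*s + 72)/(-s^3 + 4*s^2 + 29*s + 24)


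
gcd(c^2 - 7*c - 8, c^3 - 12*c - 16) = 1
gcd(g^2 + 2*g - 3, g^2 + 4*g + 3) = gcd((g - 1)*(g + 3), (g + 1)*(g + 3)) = g + 3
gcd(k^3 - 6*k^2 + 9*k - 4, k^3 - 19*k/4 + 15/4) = k - 1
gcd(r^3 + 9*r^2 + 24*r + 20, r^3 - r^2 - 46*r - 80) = r^2 + 7*r + 10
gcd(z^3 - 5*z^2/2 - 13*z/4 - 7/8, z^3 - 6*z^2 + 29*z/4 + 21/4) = z^2 - 3*z - 7/4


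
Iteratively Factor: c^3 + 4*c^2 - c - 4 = (c + 1)*(c^2 + 3*c - 4) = (c - 1)*(c + 1)*(c + 4)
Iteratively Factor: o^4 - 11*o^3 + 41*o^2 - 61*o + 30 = (o - 2)*(o^3 - 9*o^2 + 23*o - 15) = (o - 5)*(o - 2)*(o^2 - 4*o + 3) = (o - 5)*(o - 2)*(o - 1)*(o - 3)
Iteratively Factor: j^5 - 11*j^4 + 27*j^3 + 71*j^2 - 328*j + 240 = (j - 1)*(j^4 - 10*j^3 + 17*j^2 + 88*j - 240) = (j - 1)*(j + 3)*(j^3 - 13*j^2 + 56*j - 80) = (j - 5)*(j - 1)*(j + 3)*(j^2 - 8*j + 16) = (j - 5)*(j - 4)*(j - 1)*(j + 3)*(j - 4)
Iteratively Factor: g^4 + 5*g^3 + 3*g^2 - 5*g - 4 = (g + 1)*(g^3 + 4*g^2 - g - 4) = (g - 1)*(g + 1)*(g^2 + 5*g + 4) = (g - 1)*(g + 1)*(g + 4)*(g + 1)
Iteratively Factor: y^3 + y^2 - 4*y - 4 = (y - 2)*(y^2 + 3*y + 2) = (y - 2)*(y + 2)*(y + 1)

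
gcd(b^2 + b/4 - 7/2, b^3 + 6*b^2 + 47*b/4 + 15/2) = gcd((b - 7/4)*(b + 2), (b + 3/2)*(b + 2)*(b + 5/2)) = b + 2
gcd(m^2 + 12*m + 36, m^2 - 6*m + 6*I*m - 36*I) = 1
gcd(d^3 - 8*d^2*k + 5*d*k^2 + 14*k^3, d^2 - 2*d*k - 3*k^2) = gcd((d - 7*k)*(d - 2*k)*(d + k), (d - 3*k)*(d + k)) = d + k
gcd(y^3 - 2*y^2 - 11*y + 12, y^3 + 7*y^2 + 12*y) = y + 3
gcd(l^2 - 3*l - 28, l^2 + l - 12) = l + 4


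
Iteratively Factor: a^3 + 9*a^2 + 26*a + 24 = (a + 4)*(a^2 + 5*a + 6) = (a + 3)*(a + 4)*(a + 2)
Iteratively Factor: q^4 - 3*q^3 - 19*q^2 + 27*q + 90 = (q - 5)*(q^3 + 2*q^2 - 9*q - 18) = (q - 5)*(q - 3)*(q^2 + 5*q + 6) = (q - 5)*(q - 3)*(q + 3)*(q + 2)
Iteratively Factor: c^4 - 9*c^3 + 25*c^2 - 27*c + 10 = (c - 1)*(c^3 - 8*c^2 + 17*c - 10) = (c - 5)*(c - 1)*(c^2 - 3*c + 2) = (c - 5)*(c - 2)*(c - 1)*(c - 1)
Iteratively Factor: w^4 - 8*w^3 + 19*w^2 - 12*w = (w - 3)*(w^3 - 5*w^2 + 4*w) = (w - 3)*(w - 1)*(w^2 - 4*w) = (w - 4)*(w - 3)*(w - 1)*(w)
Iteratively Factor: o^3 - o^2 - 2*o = (o)*(o^2 - o - 2) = o*(o - 2)*(o + 1)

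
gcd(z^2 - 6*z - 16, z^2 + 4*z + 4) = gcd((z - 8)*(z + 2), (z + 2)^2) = z + 2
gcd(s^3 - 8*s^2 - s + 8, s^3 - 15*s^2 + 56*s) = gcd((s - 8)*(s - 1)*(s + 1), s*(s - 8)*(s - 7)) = s - 8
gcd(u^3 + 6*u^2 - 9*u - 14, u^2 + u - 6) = u - 2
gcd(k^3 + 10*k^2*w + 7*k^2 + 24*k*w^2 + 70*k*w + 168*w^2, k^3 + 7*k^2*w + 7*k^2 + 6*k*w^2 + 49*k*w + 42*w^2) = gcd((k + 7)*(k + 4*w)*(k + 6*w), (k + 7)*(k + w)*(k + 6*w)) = k^2 + 6*k*w + 7*k + 42*w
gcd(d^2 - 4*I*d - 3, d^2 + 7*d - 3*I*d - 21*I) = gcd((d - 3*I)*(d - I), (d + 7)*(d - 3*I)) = d - 3*I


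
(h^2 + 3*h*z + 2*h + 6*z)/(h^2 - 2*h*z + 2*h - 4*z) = (-h - 3*z)/(-h + 2*z)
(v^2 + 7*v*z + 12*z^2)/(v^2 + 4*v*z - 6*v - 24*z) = (v + 3*z)/(v - 6)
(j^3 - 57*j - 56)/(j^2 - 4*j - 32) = (j^2 + 8*j + 7)/(j + 4)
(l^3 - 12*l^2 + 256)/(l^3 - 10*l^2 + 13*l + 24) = (l^2 - 4*l - 32)/(l^2 - 2*l - 3)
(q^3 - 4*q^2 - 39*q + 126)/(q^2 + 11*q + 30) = (q^2 - 10*q + 21)/(q + 5)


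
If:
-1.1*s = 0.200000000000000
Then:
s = -0.18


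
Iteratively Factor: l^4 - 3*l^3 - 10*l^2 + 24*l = (l)*(l^3 - 3*l^2 - 10*l + 24) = l*(l - 2)*(l^2 - l - 12) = l*(l - 4)*(l - 2)*(l + 3)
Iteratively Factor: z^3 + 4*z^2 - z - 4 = (z + 1)*(z^2 + 3*z - 4) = (z - 1)*(z + 1)*(z + 4)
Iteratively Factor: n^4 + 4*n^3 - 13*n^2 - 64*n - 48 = (n + 3)*(n^3 + n^2 - 16*n - 16) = (n - 4)*(n + 3)*(n^2 + 5*n + 4) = (n - 4)*(n + 1)*(n + 3)*(n + 4)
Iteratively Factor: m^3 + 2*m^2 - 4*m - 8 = (m + 2)*(m^2 - 4) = (m - 2)*(m + 2)*(m + 2)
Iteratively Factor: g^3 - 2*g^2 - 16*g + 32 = (g - 4)*(g^2 + 2*g - 8) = (g - 4)*(g - 2)*(g + 4)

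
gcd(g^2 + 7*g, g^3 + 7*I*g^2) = g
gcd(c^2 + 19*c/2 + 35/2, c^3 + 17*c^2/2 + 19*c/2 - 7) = c + 7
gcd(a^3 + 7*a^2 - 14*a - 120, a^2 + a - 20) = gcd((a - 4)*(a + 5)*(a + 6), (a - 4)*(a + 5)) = a^2 + a - 20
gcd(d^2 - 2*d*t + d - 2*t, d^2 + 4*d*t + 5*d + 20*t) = 1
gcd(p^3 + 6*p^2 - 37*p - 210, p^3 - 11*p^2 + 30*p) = p - 6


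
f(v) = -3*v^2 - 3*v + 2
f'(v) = -6*v - 3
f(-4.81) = -52.98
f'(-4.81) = 25.86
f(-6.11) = -91.67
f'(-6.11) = 33.66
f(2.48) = -23.89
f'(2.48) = -17.88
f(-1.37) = 0.48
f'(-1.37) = 5.22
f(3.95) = -56.66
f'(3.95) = -26.70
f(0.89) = -3.05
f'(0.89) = -8.34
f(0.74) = -1.86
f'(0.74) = -7.44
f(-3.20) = -19.12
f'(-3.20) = 16.20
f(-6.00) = -88.00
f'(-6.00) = 33.00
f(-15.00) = -628.00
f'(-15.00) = 87.00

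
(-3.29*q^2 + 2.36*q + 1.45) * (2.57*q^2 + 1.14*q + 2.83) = -8.4553*q^4 + 2.3146*q^3 - 2.8938*q^2 + 8.3318*q + 4.1035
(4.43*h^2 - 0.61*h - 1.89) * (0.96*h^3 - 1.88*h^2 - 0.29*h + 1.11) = 4.2528*h^5 - 8.914*h^4 - 1.9523*h^3 + 8.6474*h^2 - 0.129*h - 2.0979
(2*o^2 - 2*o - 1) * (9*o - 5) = 18*o^3 - 28*o^2 + o + 5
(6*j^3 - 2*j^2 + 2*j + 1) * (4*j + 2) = 24*j^4 + 4*j^3 + 4*j^2 + 8*j + 2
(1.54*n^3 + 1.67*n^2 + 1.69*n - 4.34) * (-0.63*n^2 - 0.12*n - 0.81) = -0.9702*n^5 - 1.2369*n^4 - 2.5125*n^3 + 1.1787*n^2 - 0.8481*n + 3.5154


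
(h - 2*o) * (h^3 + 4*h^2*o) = h^4 + 2*h^3*o - 8*h^2*o^2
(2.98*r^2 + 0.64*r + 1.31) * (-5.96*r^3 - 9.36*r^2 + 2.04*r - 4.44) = -17.7608*r^5 - 31.7072*r^4 - 7.7188*r^3 - 24.1872*r^2 - 0.1692*r - 5.8164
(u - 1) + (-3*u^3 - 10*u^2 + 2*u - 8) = -3*u^3 - 10*u^2 + 3*u - 9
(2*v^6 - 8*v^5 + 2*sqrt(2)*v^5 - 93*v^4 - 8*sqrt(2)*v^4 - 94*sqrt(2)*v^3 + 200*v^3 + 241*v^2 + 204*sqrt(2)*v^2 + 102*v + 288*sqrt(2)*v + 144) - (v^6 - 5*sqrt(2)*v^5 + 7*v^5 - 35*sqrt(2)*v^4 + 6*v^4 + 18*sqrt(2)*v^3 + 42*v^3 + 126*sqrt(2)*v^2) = v^6 - 15*v^5 + 7*sqrt(2)*v^5 - 99*v^4 + 27*sqrt(2)*v^4 - 112*sqrt(2)*v^3 + 158*v^3 + 78*sqrt(2)*v^2 + 241*v^2 + 102*v + 288*sqrt(2)*v + 144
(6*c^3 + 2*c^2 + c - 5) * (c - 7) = 6*c^4 - 40*c^3 - 13*c^2 - 12*c + 35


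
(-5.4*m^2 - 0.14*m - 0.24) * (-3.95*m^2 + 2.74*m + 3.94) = 21.33*m^4 - 14.243*m^3 - 20.7116*m^2 - 1.2092*m - 0.9456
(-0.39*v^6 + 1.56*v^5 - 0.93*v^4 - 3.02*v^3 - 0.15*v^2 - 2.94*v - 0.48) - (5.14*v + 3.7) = -0.39*v^6 + 1.56*v^5 - 0.93*v^4 - 3.02*v^3 - 0.15*v^2 - 8.08*v - 4.18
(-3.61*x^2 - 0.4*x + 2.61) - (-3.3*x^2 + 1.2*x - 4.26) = -0.31*x^2 - 1.6*x + 6.87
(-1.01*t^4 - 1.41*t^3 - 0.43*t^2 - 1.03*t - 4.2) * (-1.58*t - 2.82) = 1.5958*t^5 + 5.076*t^4 + 4.6556*t^3 + 2.84*t^2 + 9.5406*t + 11.844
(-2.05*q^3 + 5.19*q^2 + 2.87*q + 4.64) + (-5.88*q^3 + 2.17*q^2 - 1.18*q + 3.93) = -7.93*q^3 + 7.36*q^2 + 1.69*q + 8.57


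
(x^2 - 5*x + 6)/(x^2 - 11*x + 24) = (x - 2)/(x - 8)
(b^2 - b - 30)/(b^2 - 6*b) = (b + 5)/b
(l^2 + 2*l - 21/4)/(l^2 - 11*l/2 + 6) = (l + 7/2)/(l - 4)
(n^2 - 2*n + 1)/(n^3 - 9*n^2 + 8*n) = (n - 1)/(n*(n - 8))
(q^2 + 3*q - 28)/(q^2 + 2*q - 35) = (q - 4)/(q - 5)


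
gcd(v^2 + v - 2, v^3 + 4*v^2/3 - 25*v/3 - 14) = v + 2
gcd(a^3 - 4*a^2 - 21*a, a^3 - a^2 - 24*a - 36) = a + 3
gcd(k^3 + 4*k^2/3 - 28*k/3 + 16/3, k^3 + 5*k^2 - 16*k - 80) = k + 4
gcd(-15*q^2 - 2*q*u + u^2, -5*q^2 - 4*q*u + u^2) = 5*q - u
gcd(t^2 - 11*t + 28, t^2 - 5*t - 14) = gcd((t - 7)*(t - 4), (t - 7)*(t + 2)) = t - 7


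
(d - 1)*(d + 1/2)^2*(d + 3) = d^4 + 3*d^3 - 3*d^2/4 - 5*d/2 - 3/4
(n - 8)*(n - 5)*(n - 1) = n^3 - 14*n^2 + 53*n - 40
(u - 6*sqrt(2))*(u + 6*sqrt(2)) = u^2 - 72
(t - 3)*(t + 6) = t^2 + 3*t - 18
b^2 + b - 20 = (b - 4)*(b + 5)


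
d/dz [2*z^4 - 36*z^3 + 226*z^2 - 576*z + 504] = 8*z^3 - 108*z^2 + 452*z - 576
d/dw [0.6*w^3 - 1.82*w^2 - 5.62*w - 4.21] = 1.8*w^2 - 3.64*w - 5.62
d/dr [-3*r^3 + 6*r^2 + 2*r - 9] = -9*r^2 + 12*r + 2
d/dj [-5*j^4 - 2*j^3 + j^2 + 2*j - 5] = -20*j^3 - 6*j^2 + 2*j + 2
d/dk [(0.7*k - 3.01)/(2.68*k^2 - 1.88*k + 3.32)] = (-1.876*k^2 + 16.1336*k - 3.3348)/(7.1824*k^4 - 10.0768*k^3 + 21.3296*k^2 - 12.4832*k + 11.0224)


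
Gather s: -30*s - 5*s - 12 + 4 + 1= -35*s - 7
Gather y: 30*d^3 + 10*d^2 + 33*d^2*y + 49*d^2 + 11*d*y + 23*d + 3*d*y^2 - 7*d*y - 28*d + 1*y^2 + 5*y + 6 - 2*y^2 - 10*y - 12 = 30*d^3 + 59*d^2 - 5*d + y^2*(3*d - 1) + y*(33*d^2 + 4*d - 5) - 6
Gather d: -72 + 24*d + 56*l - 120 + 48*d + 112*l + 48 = 72*d + 168*l - 144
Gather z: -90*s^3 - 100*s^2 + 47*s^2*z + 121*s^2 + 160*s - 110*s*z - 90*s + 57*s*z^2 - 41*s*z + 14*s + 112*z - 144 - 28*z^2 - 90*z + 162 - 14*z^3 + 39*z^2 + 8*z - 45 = -90*s^3 + 21*s^2 + 84*s - 14*z^3 + z^2*(57*s + 11) + z*(47*s^2 - 151*s + 30) - 27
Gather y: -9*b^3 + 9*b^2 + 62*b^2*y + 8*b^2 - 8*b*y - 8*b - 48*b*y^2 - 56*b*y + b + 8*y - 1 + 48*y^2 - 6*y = -9*b^3 + 17*b^2 - 7*b + y^2*(48 - 48*b) + y*(62*b^2 - 64*b + 2) - 1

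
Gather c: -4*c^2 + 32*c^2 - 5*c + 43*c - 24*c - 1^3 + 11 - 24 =28*c^2 + 14*c - 14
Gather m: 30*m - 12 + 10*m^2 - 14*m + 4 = 10*m^2 + 16*m - 8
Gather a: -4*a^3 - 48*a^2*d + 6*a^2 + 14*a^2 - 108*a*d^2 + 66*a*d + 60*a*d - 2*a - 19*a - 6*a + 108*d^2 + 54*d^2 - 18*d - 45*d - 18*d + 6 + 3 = -4*a^3 + a^2*(20 - 48*d) + a*(-108*d^2 + 126*d - 27) + 162*d^2 - 81*d + 9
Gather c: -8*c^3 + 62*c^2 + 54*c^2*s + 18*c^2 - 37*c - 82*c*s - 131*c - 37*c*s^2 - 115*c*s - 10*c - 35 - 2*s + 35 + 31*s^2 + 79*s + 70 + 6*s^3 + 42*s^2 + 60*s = -8*c^3 + c^2*(54*s + 80) + c*(-37*s^2 - 197*s - 178) + 6*s^3 + 73*s^2 + 137*s + 70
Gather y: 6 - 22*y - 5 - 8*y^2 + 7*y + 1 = -8*y^2 - 15*y + 2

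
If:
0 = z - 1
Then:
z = 1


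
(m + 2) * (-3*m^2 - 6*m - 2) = -3*m^3 - 12*m^2 - 14*m - 4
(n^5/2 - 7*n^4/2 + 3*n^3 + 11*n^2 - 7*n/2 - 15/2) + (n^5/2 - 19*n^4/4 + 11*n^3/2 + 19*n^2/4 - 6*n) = n^5 - 33*n^4/4 + 17*n^3/2 + 63*n^2/4 - 19*n/2 - 15/2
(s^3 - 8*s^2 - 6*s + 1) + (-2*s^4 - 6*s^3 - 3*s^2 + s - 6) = -2*s^4 - 5*s^3 - 11*s^2 - 5*s - 5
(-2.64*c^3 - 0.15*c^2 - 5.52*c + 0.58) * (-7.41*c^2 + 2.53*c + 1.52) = 19.5624*c^5 - 5.5677*c^4 + 36.5109*c^3 - 18.4914*c^2 - 6.923*c + 0.8816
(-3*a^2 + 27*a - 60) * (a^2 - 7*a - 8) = -3*a^4 + 48*a^3 - 225*a^2 + 204*a + 480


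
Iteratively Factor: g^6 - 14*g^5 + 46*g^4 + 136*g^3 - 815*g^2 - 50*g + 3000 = (g - 5)*(g^5 - 9*g^4 + g^3 + 141*g^2 - 110*g - 600) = (g - 5)*(g + 3)*(g^4 - 12*g^3 + 37*g^2 + 30*g - 200) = (g - 5)^2*(g + 3)*(g^3 - 7*g^2 + 2*g + 40) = (g - 5)^3*(g + 3)*(g^2 - 2*g - 8) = (g - 5)^3*(g - 4)*(g + 3)*(g + 2)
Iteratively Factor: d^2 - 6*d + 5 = (d - 5)*(d - 1)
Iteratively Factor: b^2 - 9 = (b + 3)*(b - 3)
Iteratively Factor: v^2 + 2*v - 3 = (v + 3)*(v - 1)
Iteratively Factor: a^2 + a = (a + 1)*(a)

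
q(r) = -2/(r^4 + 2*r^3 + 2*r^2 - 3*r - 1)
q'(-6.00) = 0.00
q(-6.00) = 0.00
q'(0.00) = -6.00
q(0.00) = 2.00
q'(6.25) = 0.00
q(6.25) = -0.00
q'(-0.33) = -348.93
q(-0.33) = -13.53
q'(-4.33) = -0.01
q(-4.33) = -0.01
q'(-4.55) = -0.01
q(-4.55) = -0.01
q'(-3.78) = -0.02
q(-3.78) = -0.01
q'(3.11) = 0.01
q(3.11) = -0.01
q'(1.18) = 2.77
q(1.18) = -0.58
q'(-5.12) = -0.00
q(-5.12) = -0.00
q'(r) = -2*(-4*r^3 - 6*r^2 - 4*r + 3)/(r^4 + 2*r^3 + 2*r^2 - 3*r - 1)^2 = 2*(4*r^3 + 6*r^2 + 4*r - 3)/(r^4 + 2*r^3 + 2*r^2 - 3*r - 1)^2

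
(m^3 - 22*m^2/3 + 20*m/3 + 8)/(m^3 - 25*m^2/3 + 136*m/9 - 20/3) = 3*(3*m^2 - 4*m - 4)/(9*m^2 - 21*m + 10)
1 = 1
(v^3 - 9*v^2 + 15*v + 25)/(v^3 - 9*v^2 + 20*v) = (v^2 - 4*v - 5)/(v*(v - 4))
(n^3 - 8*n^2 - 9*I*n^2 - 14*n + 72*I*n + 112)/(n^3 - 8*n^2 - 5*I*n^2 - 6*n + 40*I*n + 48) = (n - 7*I)/(n - 3*I)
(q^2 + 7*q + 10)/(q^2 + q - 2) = (q + 5)/(q - 1)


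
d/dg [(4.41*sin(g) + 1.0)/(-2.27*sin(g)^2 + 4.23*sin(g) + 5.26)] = (10.0107*sin(g)^2 + 4.54*sin(g) + 18.9666)*cos(g)/(5.1529*sin(g)^4 - 19.2042*sin(g)^3 - 5.98749999999999*sin(g)^2 + 44.4996*sin(g) + 27.6676)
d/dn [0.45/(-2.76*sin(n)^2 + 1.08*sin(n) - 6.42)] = (2.484*sin(n) - 0.486)*cos(n)/(2.76*sin(n)^2 - 1.08*sin(n) + 6.42)^2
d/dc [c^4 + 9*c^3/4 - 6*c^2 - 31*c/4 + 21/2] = 4*c^3 + 27*c^2/4 - 12*c - 31/4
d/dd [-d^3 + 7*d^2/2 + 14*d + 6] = -3*d^2 + 7*d + 14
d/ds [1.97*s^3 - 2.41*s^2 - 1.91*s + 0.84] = 5.91*s^2 - 4.82*s - 1.91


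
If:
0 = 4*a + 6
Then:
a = -3/2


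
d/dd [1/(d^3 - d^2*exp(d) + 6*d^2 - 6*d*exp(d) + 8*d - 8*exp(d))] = (d^2*exp(d) - 3*d^2 + 8*d*exp(d) - 12*d + 14*exp(d) - 8)/(d^3 - d^2*exp(d) + 6*d^2 - 6*d*exp(d) + 8*d - 8*exp(d))^2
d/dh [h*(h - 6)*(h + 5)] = 3*h^2 - 2*h - 30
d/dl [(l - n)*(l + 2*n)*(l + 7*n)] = 3*l^2 + 16*l*n + 5*n^2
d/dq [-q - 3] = -1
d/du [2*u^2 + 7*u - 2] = 4*u + 7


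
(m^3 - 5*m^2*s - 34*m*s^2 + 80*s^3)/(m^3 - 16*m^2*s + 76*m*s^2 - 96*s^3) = (-m - 5*s)/(-m + 6*s)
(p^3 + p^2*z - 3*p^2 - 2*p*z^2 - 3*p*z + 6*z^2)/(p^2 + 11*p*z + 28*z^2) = (p^3 + p^2*z - 3*p^2 - 2*p*z^2 - 3*p*z + 6*z^2)/(p^2 + 11*p*z + 28*z^2)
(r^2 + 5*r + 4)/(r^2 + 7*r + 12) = (r + 1)/(r + 3)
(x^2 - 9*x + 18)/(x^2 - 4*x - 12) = (x - 3)/(x + 2)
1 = 1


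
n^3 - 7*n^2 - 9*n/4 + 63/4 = (n - 7)*(n - 3/2)*(n + 3/2)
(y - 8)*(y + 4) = y^2 - 4*y - 32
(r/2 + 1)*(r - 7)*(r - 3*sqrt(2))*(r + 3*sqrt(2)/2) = r^4/2 - 5*r^3/2 - 3*sqrt(2)*r^3/4 - 23*r^2/2 + 15*sqrt(2)*r^2/4 + 21*sqrt(2)*r/2 + 45*r/2 + 63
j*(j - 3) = j^2 - 3*j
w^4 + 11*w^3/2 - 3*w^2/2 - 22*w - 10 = (w - 2)*(w + 1/2)*(w + 2)*(w + 5)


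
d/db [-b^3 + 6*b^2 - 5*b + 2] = -3*b^2 + 12*b - 5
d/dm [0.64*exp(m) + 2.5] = 0.64*exp(m)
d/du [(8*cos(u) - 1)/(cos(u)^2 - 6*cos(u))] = 2*(4*sin(u) + 3*sin(u)/cos(u)^2 - tan(u))/(cos(u) - 6)^2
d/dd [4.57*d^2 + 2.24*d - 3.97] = 9.14*d + 2.24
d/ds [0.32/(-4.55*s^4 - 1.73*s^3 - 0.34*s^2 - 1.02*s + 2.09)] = (5.824*s^3 + 1.6608*s^2 + 0.2176*s + 0.3264)/(4.55*s^4 + 1.73*s^3 + 0.34*s^2 + 1.02*s - 2.09)^2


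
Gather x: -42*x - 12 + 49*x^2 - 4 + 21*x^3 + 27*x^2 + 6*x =21*x^3 + 76*x^2 - 36*x - 16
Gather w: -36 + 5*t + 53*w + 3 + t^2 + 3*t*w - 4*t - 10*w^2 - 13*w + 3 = t^2 + t - 10*w^2 + w*(3*t + 40) - 30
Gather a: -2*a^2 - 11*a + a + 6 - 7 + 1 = -2*a^2 - 10*a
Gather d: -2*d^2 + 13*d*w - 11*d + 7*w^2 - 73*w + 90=-2*d^2 + d*(13*w - 11) + 7*w^2 - 73*w + 90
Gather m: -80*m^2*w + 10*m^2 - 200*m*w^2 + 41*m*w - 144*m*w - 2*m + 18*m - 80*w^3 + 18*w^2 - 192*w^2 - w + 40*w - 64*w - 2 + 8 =m^2*(10 - 80*w) + m*(-200*w^2 - 103*w + 16) - 80*w^3 - 174*w^2 - 25*w + 6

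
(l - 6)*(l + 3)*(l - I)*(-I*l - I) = -I*l^4 - l^3 + 2*I*l^3 + 2*l^2 + 21*I*l^2 + 21*l + 18*I*l + 18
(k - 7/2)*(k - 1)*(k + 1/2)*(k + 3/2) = k^4 - 5*k^3/2 - 19*k^2/4 + 29*k/8 + 21/8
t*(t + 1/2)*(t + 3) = t^3 + 7*t^2/2 + 3*t/2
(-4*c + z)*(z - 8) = -4*c*z + 32*c + z^2 - 8*z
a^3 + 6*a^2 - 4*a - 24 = (a - 2)*(a + 2)*(a + 6)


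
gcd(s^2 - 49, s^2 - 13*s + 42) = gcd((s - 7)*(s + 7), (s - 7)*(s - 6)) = s - 7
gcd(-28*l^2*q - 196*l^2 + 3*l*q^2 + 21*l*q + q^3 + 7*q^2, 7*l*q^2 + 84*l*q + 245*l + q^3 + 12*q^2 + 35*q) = 7*l*q + 49*l + q^2 + 7*q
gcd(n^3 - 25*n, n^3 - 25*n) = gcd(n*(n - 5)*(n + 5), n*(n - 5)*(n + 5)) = n^3 - 25*n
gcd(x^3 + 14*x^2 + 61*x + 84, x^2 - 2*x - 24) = x + 4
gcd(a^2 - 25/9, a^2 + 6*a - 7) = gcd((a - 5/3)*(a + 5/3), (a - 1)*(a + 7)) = 1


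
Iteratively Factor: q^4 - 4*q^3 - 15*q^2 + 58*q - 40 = (q + 4)*(q^3 - 8*q^2 + 17*q - 10) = (q - 2)*(q + 4)*(q^2 - 6*q + 5) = (q - 5)*(q - 2)*(q + 4)*(q - 1)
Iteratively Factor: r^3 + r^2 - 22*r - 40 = (r + 2)*(r^2 - r - 20) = (r + 2)*(r + 4)*(r - 5)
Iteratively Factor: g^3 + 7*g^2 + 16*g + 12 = (g + 2)*(g^2 + 5*g + 6) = (g + 2)^2*(g + 3)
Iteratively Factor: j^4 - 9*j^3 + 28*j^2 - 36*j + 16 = (j - 2)*(j^3 - 7*j^2 + 14*j - 8) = (j - 4)*(j - 2)*(j^2 - 3*j + 2) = (j - 4)*(j - 2)^2*(j - 1)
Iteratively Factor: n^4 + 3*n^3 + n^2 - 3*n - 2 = (n + 1)*(n^3 + 2*n^2 - n - 2) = (n + 1)*(n + 2)*(n^2 - 1) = (n + 1)^2*(n + 2)*(n - 1)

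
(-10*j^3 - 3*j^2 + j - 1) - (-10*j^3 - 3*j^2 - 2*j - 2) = 3*j + 1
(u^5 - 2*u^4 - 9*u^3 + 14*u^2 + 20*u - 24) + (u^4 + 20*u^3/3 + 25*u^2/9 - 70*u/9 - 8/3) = u^5 - u^4 - 7*u^3/3 + 151*u^2/9 + 110*u/9 - 80/3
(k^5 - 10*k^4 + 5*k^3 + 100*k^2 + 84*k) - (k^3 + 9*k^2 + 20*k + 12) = k^5 - 10*k^4 + 4*k^3 + 91*k^2 + 64*k - 12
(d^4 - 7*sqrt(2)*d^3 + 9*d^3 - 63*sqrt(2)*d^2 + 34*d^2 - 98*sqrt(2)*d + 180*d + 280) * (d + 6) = d^5 - 7*sqrt(2)*d^4 + 15*d^4 - 105*sqrt(2)*d^3 + 88*d^3 - 476*sqrt(2)*d^2 + 384*d^2 - 588*sqrt(2)*d + 1360*d + 1680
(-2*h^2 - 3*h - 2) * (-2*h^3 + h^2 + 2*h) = 4*h^5 + 4*h^4 - 3*h^3 - 8*h^2 - 4*h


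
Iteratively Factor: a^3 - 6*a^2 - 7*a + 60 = (a + 3)*(a^2 - 9*a + 20) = (a - 5)*(a + 3)*(a - 4)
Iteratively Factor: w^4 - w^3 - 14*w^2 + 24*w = (w - 2)*(w^3 + w^2 - 12*w) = (w - 2)*(w + 4)*(w^2 - 3*w) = w*(w - 2)*(w + 4)*(w - 3)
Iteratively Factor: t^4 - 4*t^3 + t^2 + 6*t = (t)*(t^3 - 4*t^2 + t + 6) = t*(t + 1)*(t^2 - 5*t + 6) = t*(t - 3)*(t + 1)*(t - 2)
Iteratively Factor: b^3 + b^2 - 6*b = (b + 3)*(b^2 - 2*b) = (b - 2)*(b + 3)*(b)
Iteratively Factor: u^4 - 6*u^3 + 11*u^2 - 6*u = (u - 1)*(u^3 - 5*u^2 + 6*u) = u*(u - 1)*(u^2 - 5*u + 6) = u*(u - 3)*(u - 1)*(u - 2)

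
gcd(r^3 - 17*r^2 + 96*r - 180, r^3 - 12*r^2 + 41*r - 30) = r^2 - 11*r + 30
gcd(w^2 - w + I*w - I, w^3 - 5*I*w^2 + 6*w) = w + I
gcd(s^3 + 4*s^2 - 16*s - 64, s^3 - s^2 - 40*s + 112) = s - 4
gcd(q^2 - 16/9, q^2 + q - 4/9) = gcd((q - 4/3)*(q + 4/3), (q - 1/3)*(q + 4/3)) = q + 4/3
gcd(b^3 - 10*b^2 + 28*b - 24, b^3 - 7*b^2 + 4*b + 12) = b^2 - 8*b + 12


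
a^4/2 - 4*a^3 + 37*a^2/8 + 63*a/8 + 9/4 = (a/2 + 1/4)*(a - 6)*(a - 3)*(a + 1/2)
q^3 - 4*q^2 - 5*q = q*(q - 5)*(q + 1)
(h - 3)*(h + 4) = h^2 + h - 12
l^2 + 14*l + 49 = (l + 7)^2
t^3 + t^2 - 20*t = t*(t - 4)*(t + 5)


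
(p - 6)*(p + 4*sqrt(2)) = p^2 - 6*p + 4*sqrt(2)*p - 24*sqrt(2)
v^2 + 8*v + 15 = (v + 3)*(v + 5)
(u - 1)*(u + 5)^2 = u^3 + 9*u^2 + 15*u - 25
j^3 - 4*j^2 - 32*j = j*(j - 8)*(j + 4)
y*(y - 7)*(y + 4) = y^3 - 3*y^2 - 28*y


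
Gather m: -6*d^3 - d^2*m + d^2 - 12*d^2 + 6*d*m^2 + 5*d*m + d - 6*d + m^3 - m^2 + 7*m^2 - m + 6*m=-6*d^3 - 11*d^2 - 5*d + m^3 + m^2*(6*d + 6) + m*(-d^2 + 5*d + 5)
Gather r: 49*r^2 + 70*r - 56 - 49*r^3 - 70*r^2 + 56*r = -49*r^3 - 21*r^2 + 126*r - 56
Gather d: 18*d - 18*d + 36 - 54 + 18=0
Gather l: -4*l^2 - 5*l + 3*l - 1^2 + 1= -4*l^2 - 2*l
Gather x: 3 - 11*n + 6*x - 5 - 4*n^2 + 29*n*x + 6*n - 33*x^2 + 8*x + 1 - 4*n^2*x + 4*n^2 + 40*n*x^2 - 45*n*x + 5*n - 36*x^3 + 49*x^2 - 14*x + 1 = -36*x^3 + x^2*(40*n + 16) + x*(-4*n^2 - 16*n)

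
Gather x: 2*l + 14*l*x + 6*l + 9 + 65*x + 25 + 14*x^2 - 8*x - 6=8*l + 14*x^2 + x*(14*l + 57) + 28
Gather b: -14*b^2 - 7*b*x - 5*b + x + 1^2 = -14*b^2 + b*(-7*x - 5) + x + 1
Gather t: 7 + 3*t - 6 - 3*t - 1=0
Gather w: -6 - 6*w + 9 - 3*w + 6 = 9 - 9*w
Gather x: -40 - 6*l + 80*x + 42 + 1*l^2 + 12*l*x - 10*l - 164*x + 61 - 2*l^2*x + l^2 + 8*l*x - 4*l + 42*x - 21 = 2*l^2 - 20*l + x*(-2*l^2 + 20*l - 42) + 42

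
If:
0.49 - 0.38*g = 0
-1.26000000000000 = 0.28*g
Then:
No Solution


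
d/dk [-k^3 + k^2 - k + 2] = -3*k^2 + 2*k - 1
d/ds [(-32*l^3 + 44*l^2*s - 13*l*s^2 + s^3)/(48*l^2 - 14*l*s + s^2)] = (26*l^2 - 12*l*s + s^2)/(36*l^2 - 12*l*s + s^2)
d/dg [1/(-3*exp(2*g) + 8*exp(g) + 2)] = (6*exp(g) - 8)*exp(g)/(-3*exp(2*g) + 8*exp(g) + 2)^2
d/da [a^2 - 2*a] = 2*a - 2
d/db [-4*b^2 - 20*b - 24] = -8*b - 20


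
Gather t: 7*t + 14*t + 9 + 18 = 21*t + 27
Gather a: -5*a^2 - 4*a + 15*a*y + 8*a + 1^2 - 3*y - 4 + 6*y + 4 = -5*a^2 + a*(15*y + 4) + 3*y + 1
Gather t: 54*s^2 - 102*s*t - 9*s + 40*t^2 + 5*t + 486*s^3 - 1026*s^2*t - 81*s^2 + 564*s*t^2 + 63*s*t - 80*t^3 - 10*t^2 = 486*s^3 - 27*s^2 - 9*s - 80*t^3 + t^2*(564*s + 30) + t*(-1026*s^2 - 39*s + 5)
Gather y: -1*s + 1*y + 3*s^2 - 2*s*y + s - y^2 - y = 3*s^2 - 2*s*y - y^2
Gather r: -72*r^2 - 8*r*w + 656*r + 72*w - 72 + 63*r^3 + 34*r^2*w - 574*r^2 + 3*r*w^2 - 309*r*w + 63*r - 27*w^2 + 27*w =63*r^3 + r^2*(34*w - 646) + r*(3*w^2 - 317*w + 719) - 27*w^2 + 99*w - 72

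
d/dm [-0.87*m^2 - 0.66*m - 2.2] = -1.74*m - 0.66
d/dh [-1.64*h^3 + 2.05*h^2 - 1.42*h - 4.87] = -4.92*h^2 + 4.1*h - 1.42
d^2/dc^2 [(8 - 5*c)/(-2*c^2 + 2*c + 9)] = 4*((13 - 15*c)*(-2*c^2 + 2*c + 9) - 2*(2*c - 1)^2*(5*c - 8))/(-2*c^2 + 2*c + 9)^3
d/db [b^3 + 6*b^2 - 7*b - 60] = 3*b^2 + 12*b - 7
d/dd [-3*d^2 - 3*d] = -6*d - 3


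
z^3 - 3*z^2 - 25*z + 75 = (z - 5)*(z - 3)*(z + 5)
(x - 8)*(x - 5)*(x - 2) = x^3 - 15*x^2 + 66*x - 80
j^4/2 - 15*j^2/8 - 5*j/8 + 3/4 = (j/2 + 1/2)*(j - 2)*(j - 1/2)*(j + 3/2)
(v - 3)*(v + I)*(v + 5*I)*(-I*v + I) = -I*v^4 + 6*v^3 + 4*I*v^3 - 24*v^2 + 2*I*v^2 + 18*v - 20*I*v + 15*I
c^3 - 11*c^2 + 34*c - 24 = (c - 6)*(c - 4)*(c - 1)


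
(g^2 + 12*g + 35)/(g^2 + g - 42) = (g + 5)/(g - 6)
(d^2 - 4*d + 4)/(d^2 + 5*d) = (d^2 - 4*d + 4)/(d*(d + 5))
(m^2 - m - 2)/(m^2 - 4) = (m + 1)/(m + 2)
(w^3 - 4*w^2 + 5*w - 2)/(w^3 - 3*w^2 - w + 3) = (w^2 - 3*w + 2)/(w^2 - 2*w - 3)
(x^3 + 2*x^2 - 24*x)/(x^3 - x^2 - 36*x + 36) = x*(x - 4)/(x^2 - 7*x + 6)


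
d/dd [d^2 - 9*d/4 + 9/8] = 2*d - 9/4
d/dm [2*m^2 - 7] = 4*m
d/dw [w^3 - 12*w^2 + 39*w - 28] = 3*w^2 - 24*w + 39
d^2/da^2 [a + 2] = 0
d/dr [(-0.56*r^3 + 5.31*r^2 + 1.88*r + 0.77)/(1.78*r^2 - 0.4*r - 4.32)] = (-0.9968*r^4 + 0.448*r^3 + 1.7872*r^2 - 48.6196*r - 7.8136)/(3.1684*r^4 - 1.424*r^3 - 15.2192*r^2 + 3.456*r + 18.6624)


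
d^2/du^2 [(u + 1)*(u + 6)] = 2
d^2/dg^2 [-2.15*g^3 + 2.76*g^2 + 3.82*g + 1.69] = 5.52 - 12.9*g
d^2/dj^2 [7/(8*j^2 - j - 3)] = 14*(64*j^2 - 8*j - (16*j - 1)^2 - 24)/(-8*j^2 + j + 3)^3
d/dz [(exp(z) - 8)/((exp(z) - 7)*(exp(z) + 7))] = (-exp(2*z) + 16*exp(z) - 49)*exp(z)/(exp(4*z) - 98*exp(2*z) + 2401)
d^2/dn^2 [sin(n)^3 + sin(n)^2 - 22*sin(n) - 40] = -9*sin(n)^3 - 4*sin(n)^2 + 28*sin(n) + 2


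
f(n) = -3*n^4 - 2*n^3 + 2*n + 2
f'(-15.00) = 39152.00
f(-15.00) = -145153.00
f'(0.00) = 2.00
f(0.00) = 2.00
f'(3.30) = -494.58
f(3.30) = -419.05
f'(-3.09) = 298.75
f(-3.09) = -218.67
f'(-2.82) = 223.39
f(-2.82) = -148.51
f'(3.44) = -557.49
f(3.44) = -492.64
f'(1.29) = -33.74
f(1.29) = -8.02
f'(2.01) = -119.69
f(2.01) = -59.19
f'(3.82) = -754.47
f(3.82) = -740.66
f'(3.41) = -543.59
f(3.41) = -476.12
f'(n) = -12*n^3 - 6*n^2 + 2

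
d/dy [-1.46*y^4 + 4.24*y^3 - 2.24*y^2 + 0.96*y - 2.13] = -5.84*y^3 + 12.72*y^2 - 4.48*y + 0.96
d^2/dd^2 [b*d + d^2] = 2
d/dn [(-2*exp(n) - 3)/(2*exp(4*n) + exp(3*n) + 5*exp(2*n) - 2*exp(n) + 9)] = ((2*exp(n) + 3)*(8*exp(3*n) + 3*exp(2*n) + 10*exp(n) - 2) - 4*exp(4*n) - 2*exp(3*n) - 10*exp(2*n) + 4*exp(n) - 18)*exp(n)/(2*exp(4*n) + exp(3*n) + 5*exp(2*n) - 2*exp(n) + 9)^2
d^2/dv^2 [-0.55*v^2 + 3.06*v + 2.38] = -1.10000000000000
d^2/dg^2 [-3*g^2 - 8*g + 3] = -6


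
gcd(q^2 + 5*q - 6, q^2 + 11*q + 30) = q + 6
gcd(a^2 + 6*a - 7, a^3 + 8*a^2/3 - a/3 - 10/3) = a - 1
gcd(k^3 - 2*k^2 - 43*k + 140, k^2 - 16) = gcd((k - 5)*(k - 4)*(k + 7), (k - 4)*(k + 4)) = k - 4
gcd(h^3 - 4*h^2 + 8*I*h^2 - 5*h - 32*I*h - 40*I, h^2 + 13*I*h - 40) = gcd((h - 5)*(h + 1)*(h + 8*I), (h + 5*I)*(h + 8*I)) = h + 8*I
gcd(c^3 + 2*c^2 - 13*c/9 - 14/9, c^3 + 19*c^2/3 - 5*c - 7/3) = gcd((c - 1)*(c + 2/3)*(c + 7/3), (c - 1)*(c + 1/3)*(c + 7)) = c - 1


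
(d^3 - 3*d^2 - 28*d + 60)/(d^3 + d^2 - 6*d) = (d^2 - d - 30)/(d*(d + 3))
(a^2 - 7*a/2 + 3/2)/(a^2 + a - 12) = (a - 1/2)/(a + 4)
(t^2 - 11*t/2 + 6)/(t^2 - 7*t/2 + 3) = (t - 4)/(t - 2)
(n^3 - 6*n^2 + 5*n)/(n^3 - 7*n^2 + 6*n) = (n - 5)/(n - 6)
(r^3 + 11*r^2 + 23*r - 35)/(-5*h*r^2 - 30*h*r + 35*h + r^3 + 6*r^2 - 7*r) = (r + 5)/(-5*h + r)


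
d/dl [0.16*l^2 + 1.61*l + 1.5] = 0.32*l + 1.61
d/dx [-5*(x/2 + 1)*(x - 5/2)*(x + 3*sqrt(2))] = -15*x^2/2 - 15*sqrt(2)*x + 5*x/2 + 15*sqrt(2)/4 + 25/2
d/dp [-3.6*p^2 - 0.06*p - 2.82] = -7.2*p - 0.06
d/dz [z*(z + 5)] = 2*z + 5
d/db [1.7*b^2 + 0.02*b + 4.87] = 3.4*b + 0.02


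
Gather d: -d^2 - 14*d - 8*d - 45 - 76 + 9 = -d^2 - 22*d - 112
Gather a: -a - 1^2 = -a - 1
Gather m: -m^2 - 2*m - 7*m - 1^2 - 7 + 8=-m^2 - 9*m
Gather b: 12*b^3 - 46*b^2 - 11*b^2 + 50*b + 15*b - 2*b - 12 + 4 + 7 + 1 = 12*b^3 - 57*b^2 + 63*b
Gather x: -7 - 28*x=-28*x - 7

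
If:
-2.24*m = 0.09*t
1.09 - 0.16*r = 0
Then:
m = -0.0401785714285714*t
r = 6.81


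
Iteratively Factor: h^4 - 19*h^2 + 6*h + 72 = (h - 3)*(h^3 + 3*h^2 - 10*h - 24) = (h - 3)^2*(h^2 + 6*h + 8) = (h - 3)^2*(h + 2)*(h + 4)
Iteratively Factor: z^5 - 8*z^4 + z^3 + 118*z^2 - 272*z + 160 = (z - 5)*(z^4 - 3*z^3 - 14*z^2 + 48*z - 32) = (z - 5)*(z - 4)*(z^3 + z^2 - 10*z + 8) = (z - 5)*(z - 4)*(z + 4)*(z^2 - 3*z + 2) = (z - 5)*(z - 4)*(z - 2)*(z + 4)*(z - 1)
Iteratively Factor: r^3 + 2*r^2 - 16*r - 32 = (r - 4)*(r^2 + 6*r + 8) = (r - 4)*(r + 4)*(r + 2)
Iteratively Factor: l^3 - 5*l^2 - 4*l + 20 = (l - 2)*(l^2 - 3*l - 10) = (l - 5)*(l - 2)*(l + 2)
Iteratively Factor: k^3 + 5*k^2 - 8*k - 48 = (k + 4)*(k^2 + k - 12) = (k + 4)^2*(k - 3)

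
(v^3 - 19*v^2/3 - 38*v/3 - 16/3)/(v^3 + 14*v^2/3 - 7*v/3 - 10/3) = (v^2 - 7*v - 8)/(v^2 + 4*v - 5)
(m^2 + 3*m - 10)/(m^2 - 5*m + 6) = (m + 5)/(m - 3)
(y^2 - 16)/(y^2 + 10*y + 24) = (y - 4)/(y + 6)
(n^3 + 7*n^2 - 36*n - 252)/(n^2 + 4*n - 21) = (n^2 - 36)/(n - 3)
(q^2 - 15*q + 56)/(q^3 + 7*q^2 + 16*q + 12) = (q^2 - 15*q + 56)/(q^3 + 7*q^2 + 16*q + 12)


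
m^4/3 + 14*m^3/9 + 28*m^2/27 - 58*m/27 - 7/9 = (m/3 + 1)*(m - 1)*(m + 1/3)*(m + 7/3)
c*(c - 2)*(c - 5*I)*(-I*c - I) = -I*c^4 - 5*c^3 + I*c^3 + 5*c^2 + 2*I*c^2 + 10*c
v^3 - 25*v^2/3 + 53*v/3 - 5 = (v - 5)*(v - 3)*(v - 1/3)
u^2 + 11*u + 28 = (u + 4)*(u + 7)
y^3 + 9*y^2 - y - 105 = (y - 3)*(y + 5)*(y + 7)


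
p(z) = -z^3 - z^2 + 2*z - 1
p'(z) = -3*z^2 - 2*z + 2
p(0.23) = -0.61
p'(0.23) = 1.38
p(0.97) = -0.91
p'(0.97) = -2.76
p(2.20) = -12.09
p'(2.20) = -16.92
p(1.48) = -3.47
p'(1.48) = -7.53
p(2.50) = -17.88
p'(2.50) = -21.75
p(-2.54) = 3.86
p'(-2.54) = -12.27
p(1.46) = -3.32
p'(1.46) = -7.31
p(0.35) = -0.47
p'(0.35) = 0.93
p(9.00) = -793.00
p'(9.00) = -259.00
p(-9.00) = 629.00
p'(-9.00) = -223.00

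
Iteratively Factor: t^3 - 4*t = (t - 2)*(t^2 + 2*t) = t*(t - 2)*(t + 2)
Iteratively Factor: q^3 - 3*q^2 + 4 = (q + 1)*(q^2 - 4*q + 4) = (q - 2)*(q + 1)*(q - 2)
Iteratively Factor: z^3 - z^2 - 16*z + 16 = (z + 4)*(z^2 - 5*z + 4) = (z - 1)*(z + 4)*(z - 4)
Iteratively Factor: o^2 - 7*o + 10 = (o - 5)*(o - 2)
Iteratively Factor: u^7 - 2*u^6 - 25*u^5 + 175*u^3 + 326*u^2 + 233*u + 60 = (u + 1)*(u^6 - 3*u^5 - 22*u^4 + 22*u^3 + 153*u^2 + 173*u + 60) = (u + 1)^2*(u^5 - 4*u^4 - 18*u^3 + 40*u^2 + 113*u + 60) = (u + 1)^3*(u^4 - 5*u^3 - 13*u^2 + 53*u + 60) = (u + 1)^4*(u^3 - 6*u^2 - 7*u + 60) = (u - 4)*(u + 1)^4*(u^2 - 2*u - 15) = (u - 5)*(u - 4)*(u + 1)^4*(u + 3)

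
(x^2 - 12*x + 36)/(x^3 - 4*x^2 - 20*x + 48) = (x - 6)/(x^2 + 2*x - 8)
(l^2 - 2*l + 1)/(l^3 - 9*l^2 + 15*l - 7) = 1/(l - 7)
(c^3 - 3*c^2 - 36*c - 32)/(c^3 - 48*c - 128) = (c + 1)/(c + 4)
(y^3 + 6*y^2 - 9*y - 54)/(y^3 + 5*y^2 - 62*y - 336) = (y^2 - 9)/(y^2 - y - 56)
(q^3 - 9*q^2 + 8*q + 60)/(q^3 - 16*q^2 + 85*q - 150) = (q + 2)/(q - 5)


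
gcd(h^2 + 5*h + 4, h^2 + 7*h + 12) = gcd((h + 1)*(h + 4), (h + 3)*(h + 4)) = h + 4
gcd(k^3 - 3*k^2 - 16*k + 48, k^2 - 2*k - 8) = k - 4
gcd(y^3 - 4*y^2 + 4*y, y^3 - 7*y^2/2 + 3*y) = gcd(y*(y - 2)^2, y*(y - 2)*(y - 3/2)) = y^2 - 2*y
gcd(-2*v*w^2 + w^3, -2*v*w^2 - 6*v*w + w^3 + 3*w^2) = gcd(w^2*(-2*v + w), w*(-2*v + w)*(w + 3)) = 2*v*w - w^2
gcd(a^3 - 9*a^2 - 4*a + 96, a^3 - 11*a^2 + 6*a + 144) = a^2 - 5*a - 24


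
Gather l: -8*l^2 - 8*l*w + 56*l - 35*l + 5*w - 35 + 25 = -8*l^2 + l*(21 - 8*w) + 5*w - 10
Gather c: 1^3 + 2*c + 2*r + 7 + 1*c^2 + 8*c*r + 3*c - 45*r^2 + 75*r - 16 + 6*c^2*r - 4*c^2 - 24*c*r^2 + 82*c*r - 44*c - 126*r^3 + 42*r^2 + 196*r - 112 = c^2*(6*r - 3) + c*(-24*r^2 + 90*r - 39) - 126*r^3 - 3*r^2 + 273*r - 120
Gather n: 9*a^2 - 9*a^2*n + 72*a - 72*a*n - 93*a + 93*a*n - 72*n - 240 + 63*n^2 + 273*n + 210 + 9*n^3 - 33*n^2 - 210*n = 9*a^2 - 21*a + 9*n^3 + 30*n^2 + n*(-9*a^2 + 21*a - 9) - 30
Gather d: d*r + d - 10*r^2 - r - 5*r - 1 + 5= d*(r + 1) - 10*r^2 - 6*r + 4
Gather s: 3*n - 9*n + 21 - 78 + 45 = -6*n - 12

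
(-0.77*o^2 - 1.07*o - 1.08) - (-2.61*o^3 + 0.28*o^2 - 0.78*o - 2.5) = 2.61*o^3 - 1.05*o^2 - 0.29*o + 1.42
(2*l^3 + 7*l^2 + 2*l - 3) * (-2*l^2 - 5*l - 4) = -4*l^5 - 24*l^4 - 47*l^3 - 32*l^2 + 7*l + 12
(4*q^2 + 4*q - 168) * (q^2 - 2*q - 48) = 4*q^4 - 4*q^3 - 368*q^2 + 144*q + 8064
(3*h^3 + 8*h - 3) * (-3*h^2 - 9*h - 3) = -9*h^5 - 27*h^4 - 33*h^3 - 63*h^2 + 3*h + 9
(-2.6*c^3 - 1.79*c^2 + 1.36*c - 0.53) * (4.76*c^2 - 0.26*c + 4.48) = -12.376*c^5 - 7.8444*c^4 - 4.709*c^3 - 10.8956*c^2 + 6.2306*c - 2.3744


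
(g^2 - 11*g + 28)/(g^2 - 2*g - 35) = (g - 4)/(g + 5)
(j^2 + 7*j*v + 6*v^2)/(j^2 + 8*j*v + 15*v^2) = (j^2 + 7*j*v + 6*v^2)/(j^2 + 8*j*v + 15*v^2)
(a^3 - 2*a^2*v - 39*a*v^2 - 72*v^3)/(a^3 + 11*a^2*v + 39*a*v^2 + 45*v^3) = (a - 8*v)/(a + 5*v)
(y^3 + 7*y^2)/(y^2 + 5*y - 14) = y^2/(y - 2)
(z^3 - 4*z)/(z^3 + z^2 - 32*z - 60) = z*(z - 2)/(z^2 - z - 30)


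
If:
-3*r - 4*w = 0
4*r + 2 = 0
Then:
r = -1/2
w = 3/8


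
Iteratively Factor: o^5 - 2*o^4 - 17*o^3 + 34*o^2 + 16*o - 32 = (o - 1)*(o^4 - o^3 - 18*o^2 + 16*o + 32) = (o - 2)*(o - 1)*(o^3 + o^2 - 16*o - 16) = (o - 2)*(o - 1)*(o + 4)*(o^2 - 3*o - 4) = (o - 2)*(o - 1)*(o + 1)*(o + 4)*(o - 4)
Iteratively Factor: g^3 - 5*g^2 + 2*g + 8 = (g - 4)*(g^2 - g - 2) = (g - 4)*(g - 2)*(g + 1)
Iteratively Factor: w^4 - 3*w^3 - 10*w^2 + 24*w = (w - 2)*(w^3 - w^2 - 12*w) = (w - 2)*(w + 3)*(w^2 - 4*w) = (w - 4)*(w - 2)*(w + 3)*(w)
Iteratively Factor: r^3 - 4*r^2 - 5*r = (r)*(r^2 - 4*r - 5) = r*(r + 1)*(r - 5)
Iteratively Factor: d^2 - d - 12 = (d - 4)*(d + 3)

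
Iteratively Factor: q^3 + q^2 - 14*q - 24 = (q + 2)*(q^2 - q - 12) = (q + 2)*(q + 3)*(q - 4)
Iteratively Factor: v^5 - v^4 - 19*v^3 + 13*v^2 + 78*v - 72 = (v + 3)*(v^4 - 4*v^3 - 7*v^2 + 34*v - 24) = (v - 4)*(v + 3)*(v^3 - 7*v + 6) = (v - 4)*(v - 1)*(v + 3)*(v^2 + v - 6) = (v - 4)*(v - 1)*(v + 3)^2*(v - 2)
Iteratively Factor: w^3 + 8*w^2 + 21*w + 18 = (w + 2)*(w^2 + 6*w + 9) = (w + 2)*(w + 3)*(w + 3)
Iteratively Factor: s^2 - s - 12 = (s - 4)*(s + 3)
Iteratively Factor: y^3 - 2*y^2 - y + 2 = (y + 1)*(y^2 - 3*y + 2) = (y - 2)*(y + 1)*(y - 1)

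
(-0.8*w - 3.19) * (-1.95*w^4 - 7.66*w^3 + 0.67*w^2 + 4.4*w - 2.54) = 1.56*w^5 + 12.3485*w^4 + 23.8994*w^3 - 5.6573*w^2 - 12.004*w + 8.1026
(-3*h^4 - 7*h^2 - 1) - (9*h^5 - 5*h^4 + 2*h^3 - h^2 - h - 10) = -9*h^5 + 2*h^4 - 2*h^3 - 6*h^2 + h + 9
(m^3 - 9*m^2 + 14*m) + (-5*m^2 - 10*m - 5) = m^3 - 14*m^2 + 4*m - 5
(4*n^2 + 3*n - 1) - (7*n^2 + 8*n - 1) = -3*n^2 - 5*n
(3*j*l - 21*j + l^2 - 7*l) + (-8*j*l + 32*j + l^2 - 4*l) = -5*j*l + 11*j + 2*l^2 - 11*l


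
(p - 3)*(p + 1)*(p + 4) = p^3 + 2*p^2 - 11*p - 12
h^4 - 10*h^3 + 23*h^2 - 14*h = h*(h - 7)*(h - 2)*(h - 1)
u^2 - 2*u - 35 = (u - 7)*(u + 5)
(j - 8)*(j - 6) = j^2 - 14*j + 48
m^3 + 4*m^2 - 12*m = m*(m - 2)*(m + 6)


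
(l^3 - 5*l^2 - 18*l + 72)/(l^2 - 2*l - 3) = (l^2 - 2*l - 24)/(l + 1)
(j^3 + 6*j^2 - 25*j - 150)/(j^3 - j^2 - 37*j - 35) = (j^2 + j - 30)/(j^2 - 6*j - 7)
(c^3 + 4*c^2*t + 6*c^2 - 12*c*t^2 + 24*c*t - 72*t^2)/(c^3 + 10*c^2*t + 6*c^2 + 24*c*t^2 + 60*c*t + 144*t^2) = (c - 2*t)/(c + 4*t)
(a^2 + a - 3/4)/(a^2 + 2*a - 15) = (a^2 + a - 3/4)/(a^2 + 2*a - 15)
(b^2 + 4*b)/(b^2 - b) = (b + 4)/(b - 1)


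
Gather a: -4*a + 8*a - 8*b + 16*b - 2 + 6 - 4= 4*a + 8*b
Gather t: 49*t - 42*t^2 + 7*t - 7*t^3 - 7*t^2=-7*t^3 - 49*t^2 + 56*t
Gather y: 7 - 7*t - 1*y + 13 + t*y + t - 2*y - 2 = -6*t + y*(t - 3) + 18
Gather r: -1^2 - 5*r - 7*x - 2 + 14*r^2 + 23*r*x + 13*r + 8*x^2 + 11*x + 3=14*r^2 + r*(23*x + 8) + 8*x^2 + 4*x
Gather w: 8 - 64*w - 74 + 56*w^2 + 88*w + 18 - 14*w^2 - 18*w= 42*w^2 + 6*w - 48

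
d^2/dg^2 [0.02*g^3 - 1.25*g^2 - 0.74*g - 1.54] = 0.12*g - 2.5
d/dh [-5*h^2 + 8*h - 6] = 8 - 10*h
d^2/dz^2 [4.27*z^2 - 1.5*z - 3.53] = 8.54000000000000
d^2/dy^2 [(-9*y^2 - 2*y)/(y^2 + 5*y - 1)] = 2*(43*y^3 - 27*y^2 - 6*y - 19)/(y^6 + 15*y^5 + 72*y^4 + 95*y^3 - 72*y^2 + 15*y - 1)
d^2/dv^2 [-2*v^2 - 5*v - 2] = -4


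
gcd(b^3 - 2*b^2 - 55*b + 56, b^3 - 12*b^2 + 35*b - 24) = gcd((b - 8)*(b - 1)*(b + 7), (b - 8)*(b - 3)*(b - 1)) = b^2 - 9*b + 8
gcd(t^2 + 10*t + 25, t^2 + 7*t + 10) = t + 5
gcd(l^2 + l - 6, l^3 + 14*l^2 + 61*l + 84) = l + 3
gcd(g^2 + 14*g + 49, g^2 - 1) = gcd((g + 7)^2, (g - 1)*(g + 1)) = 1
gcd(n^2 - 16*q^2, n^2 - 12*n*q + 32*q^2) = -n + 4*q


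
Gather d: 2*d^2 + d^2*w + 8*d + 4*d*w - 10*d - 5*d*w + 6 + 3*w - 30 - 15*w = d^2*(w + 2) + d*(-w - 2) - 12*w - 24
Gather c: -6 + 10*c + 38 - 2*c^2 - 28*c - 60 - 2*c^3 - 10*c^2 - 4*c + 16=-2*c^3 - 12*c^2 - 22*c - 12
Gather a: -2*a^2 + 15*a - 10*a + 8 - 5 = -2*a^2 + 5*a + 3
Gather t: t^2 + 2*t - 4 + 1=t^2 + 2*t - 3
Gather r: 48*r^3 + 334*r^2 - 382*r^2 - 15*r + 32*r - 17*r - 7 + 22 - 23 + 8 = 48*r^3 - 48*r^2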